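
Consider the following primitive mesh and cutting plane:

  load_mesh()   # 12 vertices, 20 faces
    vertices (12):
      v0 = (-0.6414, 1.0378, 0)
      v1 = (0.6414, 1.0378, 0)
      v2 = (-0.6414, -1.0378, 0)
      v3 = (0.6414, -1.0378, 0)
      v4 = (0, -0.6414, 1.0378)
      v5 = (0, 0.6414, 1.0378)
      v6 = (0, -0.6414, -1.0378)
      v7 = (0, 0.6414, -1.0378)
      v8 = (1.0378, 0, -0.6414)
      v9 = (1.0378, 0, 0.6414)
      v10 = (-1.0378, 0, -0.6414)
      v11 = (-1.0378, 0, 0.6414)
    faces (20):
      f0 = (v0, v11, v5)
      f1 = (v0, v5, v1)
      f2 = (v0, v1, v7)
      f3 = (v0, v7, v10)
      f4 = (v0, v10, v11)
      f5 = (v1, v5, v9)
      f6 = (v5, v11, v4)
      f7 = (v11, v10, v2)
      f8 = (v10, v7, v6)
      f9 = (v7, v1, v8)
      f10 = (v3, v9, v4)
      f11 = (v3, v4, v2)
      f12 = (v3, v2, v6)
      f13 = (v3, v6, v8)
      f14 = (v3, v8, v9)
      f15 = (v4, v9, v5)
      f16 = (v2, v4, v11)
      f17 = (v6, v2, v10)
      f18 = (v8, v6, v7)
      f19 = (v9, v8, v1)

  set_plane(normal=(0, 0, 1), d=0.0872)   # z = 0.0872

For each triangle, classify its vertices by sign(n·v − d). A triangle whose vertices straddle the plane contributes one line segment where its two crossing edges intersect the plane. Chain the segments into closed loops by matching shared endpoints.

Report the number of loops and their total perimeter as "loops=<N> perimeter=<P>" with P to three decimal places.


Straddling triangles (10 of 20):
  (v0,v11,v5) [-++] → (-0.695292, 0.896708, 0.0872)–(-0.587507, 1.00449, 0.0872)  len=0.1524
  (v0,v5,v1) [-+-] → (-0.587507, 1.00449, 0.0872)–(0.587507, 1.00449, 0.0872)  len=1.1750
  (v0,v10,v11) [--+] → (-1.0378, 0, 0.0872)–(-0.695292, 0.896708, 0.0872)  len=0.9599
  (v1,v5,v9) [-++] → (0.587507, 1.00449, 0.0872)–(0.695292, 0.896708, 0.0872)  len=0.1524
  (v11,v10,v2) [+--] → (-1.0378, 0, 0.0872)–(-0.695292, -0.896708, 0.0872)  len=0.9599
  (v3,v9,v4) [-++] → (0.695292, -0.896708, 0.0872)–(0.587507, -1.00449, 0.0872)  len=0.1524
  (v3,v4,v2) [-+-] → (0.587507, -1.00449, 0.0872)–(-0.587507, -1.00449, 0.0872)  len=1.1750
  (v3,v8,v9) [--+] → (1.0378, 0, 0.0872)–(0.695292, -0.896708, 0.0872)  len=0.9599
  (v2,v4,v11) [-++] → (-0.587507, -1.00449, 0.0872)–(-0.695292, -0.896708, 0.0872)  len=0.1524
  (v9,v8,v1) [+--] → (1.0378, 0, 0.0872)–(0.695292, 0.896708, 0.0872)  len=0.9599

Chained into 1 loop(s):
  loop 1: 10 segments, perimeter = 6.7993
Total perimeter = 6.799

loops=1 perimeter=6.799


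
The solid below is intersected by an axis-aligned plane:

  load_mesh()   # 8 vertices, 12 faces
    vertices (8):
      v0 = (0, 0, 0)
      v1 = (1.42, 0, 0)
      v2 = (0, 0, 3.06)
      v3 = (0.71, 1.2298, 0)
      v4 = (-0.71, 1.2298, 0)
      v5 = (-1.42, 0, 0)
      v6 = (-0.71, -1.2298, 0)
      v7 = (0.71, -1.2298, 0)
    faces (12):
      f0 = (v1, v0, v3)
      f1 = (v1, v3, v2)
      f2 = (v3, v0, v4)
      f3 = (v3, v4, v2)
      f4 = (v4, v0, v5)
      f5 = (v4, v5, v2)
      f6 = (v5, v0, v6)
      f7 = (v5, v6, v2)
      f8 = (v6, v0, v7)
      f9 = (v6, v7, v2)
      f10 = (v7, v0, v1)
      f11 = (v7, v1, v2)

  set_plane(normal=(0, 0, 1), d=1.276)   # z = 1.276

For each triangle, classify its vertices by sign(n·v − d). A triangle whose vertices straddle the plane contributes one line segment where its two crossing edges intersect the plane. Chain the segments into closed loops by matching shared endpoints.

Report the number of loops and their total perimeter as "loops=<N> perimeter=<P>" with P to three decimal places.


Straddling triangles (6 of 12):
  (v1,v3,v2) [--+] → (0.413935, 0.716981, 1.276)–(0.827869, 0, 1.276)  len=0.8279
  (v3,v4,v2) [--+] → (-0.413935, 0.716981, 1.276)–(0.413935, 0.716981, 1.276)  len=0.8279
  (v4,v5,v2) [--+] → (-0.827869, 0, 1.276)–(-0.413935, 0.716981, 1.276)  len=0.8279
  (v5,v6,v2) [--+] → (-0.413935, -0.716981, 1.276)–(-0.827869, 0, 1.276)  len=0.8279
  (v6,v7,v2) [--+] → (0.413935, -0.716981, 1.276)–(-0.413935, -0.716981, 1.276)  len=0.8279
  (v7,v1,v2) [--+] → (0.827869, 0, 1.276)–(0.413935, -0.716981, 1.276)  len=0.8279

Chained into 1 loop(s):
  loop 1: 6 segments, perimeter = 4.9673
Total perimeter = 4.967

loops=1 perimeter=4.967


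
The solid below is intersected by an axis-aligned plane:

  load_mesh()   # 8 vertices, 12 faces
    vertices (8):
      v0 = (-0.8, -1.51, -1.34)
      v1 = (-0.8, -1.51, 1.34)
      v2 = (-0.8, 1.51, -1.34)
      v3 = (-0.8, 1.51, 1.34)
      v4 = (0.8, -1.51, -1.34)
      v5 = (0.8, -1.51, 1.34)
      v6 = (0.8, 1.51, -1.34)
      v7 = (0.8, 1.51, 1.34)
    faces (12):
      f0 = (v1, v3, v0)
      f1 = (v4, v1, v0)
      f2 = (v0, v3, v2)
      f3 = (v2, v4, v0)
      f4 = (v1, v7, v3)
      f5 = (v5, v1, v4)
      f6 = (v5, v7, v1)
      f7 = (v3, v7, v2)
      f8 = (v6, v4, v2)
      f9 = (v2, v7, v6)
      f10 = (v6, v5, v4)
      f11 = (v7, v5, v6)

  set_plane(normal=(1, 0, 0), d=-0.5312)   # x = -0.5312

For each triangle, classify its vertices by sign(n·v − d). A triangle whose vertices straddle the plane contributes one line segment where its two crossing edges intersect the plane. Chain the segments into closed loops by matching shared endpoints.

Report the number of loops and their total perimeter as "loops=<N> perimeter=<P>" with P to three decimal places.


loops=1 perimeter=11.400

Straddling triangles (8 of 12):
  (v4,v1,v0) [+--] → (-0.5312, -1.51, 0.88976)–(-0.5312, -1.51, -1.34)  len=2.2298
  (v2,v4,v0) [-+-] → (-0.5312, 1.00264, -1.34)–(-0.5312, -1.51, -1.34)  len=2.5126
  (v1,v7,v3) [-+-] → (-0.5312, -1.00264, 1.34)–(-0.5312, 1.51, 1.34)  len=2.5126
  (v5,v1,v4) [+-+] → (-0.5312, -1.51, 1.34)–(-0.5312, -1.51, 0.88976)  len=0.4502
  (v5,v7,v1) [++-] → (-0.5312, -1.00264, 1.34)–(-0.5312, -1.51, 1.34)  len=0.5074
  (v3,v7,v2) [-+-] → (-0.5312, 1.51, 1.34)–(-0.5312, 1.51, -0.88976)  len=2.2298
  (v6,v4,v2) [++-] → (-0.5312, 1.00264, -1.34)–(-0.5312, 1.51, -1.34)  len=0.5074
  (v2,v7,v6) [-++] → (-0.5312, 1.51, -0.88976)–(-0.5312, 1.51, -1.34)  len=0.4502

Chained into 1 loop(s):
  loop 1: 8 segments, perimeter = 11.4000
Total perimeter = 11.400


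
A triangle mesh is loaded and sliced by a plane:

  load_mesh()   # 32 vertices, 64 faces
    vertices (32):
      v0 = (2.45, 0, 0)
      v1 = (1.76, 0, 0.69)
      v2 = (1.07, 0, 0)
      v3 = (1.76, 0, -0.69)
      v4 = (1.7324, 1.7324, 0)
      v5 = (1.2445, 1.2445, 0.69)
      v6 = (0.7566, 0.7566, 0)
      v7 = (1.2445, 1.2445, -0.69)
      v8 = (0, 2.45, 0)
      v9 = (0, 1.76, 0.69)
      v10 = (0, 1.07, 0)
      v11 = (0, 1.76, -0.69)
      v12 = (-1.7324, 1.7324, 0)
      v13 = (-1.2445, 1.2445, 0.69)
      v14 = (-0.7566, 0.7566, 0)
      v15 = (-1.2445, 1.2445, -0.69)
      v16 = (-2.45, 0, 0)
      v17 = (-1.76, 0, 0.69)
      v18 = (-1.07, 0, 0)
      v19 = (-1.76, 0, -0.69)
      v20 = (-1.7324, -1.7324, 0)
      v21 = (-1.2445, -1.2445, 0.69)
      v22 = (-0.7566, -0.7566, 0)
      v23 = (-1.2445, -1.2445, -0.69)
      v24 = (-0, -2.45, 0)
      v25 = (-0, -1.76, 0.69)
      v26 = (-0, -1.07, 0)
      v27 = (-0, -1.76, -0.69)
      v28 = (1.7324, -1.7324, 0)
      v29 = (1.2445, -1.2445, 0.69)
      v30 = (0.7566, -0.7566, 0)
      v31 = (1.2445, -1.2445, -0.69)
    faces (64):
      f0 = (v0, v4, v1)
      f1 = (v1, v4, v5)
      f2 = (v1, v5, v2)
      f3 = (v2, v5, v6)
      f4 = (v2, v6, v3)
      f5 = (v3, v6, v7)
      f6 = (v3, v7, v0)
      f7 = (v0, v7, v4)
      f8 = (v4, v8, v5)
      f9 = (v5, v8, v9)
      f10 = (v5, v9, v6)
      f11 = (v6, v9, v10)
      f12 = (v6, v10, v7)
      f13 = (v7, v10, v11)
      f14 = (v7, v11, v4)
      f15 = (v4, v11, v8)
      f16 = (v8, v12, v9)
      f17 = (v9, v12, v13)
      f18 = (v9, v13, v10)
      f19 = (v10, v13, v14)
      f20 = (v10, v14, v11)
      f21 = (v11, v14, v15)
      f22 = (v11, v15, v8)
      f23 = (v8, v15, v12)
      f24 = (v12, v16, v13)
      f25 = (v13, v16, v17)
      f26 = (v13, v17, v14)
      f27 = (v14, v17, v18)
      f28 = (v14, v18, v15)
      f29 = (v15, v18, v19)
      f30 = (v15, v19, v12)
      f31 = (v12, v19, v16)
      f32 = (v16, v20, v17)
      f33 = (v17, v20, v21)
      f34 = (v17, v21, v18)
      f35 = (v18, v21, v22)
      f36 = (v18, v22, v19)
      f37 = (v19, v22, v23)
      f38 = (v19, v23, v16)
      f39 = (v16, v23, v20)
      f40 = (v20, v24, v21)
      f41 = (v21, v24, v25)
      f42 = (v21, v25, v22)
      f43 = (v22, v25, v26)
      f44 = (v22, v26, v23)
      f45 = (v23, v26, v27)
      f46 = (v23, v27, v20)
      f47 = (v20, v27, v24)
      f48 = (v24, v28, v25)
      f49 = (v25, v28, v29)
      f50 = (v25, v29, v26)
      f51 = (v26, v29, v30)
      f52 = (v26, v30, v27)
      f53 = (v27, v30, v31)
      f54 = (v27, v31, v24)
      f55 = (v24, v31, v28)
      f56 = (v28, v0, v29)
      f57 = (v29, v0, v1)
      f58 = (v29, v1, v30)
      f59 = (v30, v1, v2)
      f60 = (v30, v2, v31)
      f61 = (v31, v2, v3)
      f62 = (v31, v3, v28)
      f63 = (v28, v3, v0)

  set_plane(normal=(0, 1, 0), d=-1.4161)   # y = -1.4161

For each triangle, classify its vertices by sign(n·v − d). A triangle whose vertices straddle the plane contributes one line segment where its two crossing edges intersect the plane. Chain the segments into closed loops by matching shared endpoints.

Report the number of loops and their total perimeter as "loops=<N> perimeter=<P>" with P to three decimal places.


Straddling triangles (18 of 64):
  (v16,v20,v17) [+-+] → (-1.86342, -1.4161, 0)–(-1.73744, -1.4161, 0.12598)  len=0.1782
  (v17,v20,v21) [+-+] → (-1.73744, -1.4161, 0.12598)–(-1.4161, -1.4161, 0.447319)  len=0.4544
  (v16,v23,v20) [++-] → (-1.4161, -1.4161, -0.447319)–(-1.86342, -1.4161, 0)  len=0.6326
  (v20,v24,v21) [--+] → (-1.06735, -1.4161, 0.59178)–(-1.4161, -1.4161, 0.447319)  len=0.3775
  (v21,v24,v25) [+--] → (-1.06735, -1.4161, 0.59178)–(-0.83023, -1.4161, 0.69)  len=0.2567
  (v21,v25,v22) [+-+] → (-0.83023, -1.4161, 0.69)–(-0.259313, -1.4161, 0.453513)  len=0.6180
  (v22,v25,v26) [+-+] → (-0.259313, -1.4161, 0.453513)–(0, -1.4161, 0.3461)  len=0.2807
  (v23,v26,v27) [++-] → (0, -1.4161, -0.3461)–(-0.83023, -1.4161, -0.69)  len=0.8986
  (v23,v27,v20) [+--] → (-0.83023, -1.4161, -0.69)–(-1.4161, -1.4161, -0.447319)  len=0.6341
  (v25,v28,v29) [--+] → (1.4161, -1.4161, 0.447319)–(0.83023, -1.4161, 0.69)  len=0.6341
  (v25,v29,v26) [-++] → (0.83023, -1.4161, 0.69)–(0, -1.4161, 0.3461)  len=0.8986
  (v26,v30,v27) [++-] → (0.259313, -1.4161, -0.453513)–(0, -1.4161, -0.3461)  len=0.2807
  (v27,v30,v31) [-++] → (0.259313, -1.4161, -0.453513)–(0.83023, -1.4161, -0.69)  len=0.6180
  (v27,v31,v24) [-+-] → (0.83023, -1.4161, -0.69)–(1.06735, -1.4161, -0.59178)  len=0.2567
  (v24,v31,v28) [-+-] → (1.06735, -1.4161, -0.59178)–(1.4161, -1.4161, -0.447319)  len=0.3775
  (v28,v0,v29) [-++] → (1.86342, -1.4161, 0)–(1.4161, -1.4161, 0.447319)  len=0.6326
  (v31,v3,v28) [++-] → (1.73744, -1.4161, -0.12598)–(1.4161, -1.4161, -0.447319)  len=0.4544
  (v28,v3,v0) [-++] → (1.73744, -1.4161, -0.12598)–(1.86342, -1.4161, 0)  len=0.1782

Chained into 1 loop(s):
  loop 1: 18 segments, perimeter = 8.6615
Total perimeter = 8.662

loops=1 perimeter=8.662


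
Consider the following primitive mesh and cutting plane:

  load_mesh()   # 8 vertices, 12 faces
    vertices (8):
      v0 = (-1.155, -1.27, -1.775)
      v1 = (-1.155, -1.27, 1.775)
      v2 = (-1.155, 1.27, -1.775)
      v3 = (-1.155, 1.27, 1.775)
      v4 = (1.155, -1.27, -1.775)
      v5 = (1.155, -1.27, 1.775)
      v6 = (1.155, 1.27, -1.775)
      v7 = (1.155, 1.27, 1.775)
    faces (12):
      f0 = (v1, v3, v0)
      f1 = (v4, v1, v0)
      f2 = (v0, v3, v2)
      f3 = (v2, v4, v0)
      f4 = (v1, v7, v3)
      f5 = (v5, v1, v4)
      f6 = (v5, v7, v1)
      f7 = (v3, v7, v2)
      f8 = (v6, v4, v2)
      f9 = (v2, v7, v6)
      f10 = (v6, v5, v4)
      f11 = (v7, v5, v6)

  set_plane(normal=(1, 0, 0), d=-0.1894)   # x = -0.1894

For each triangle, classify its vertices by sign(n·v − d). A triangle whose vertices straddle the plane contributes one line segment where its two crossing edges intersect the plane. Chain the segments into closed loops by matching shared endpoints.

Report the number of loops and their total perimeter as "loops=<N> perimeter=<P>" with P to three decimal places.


loops=1 perimeter=12.180

Straddling triangles (8 of 12):
  (v4,v1,v0) [+--] → (-0.1894, -1.27, 0.291069)–(-0.1894, -1.27, -1.775)  len=2.0661
  (v2,v4,v0) [-+-] → (-0.1894, 0.208258, -1.775)–(-0.1894, -1.27, -1.775)  len=1.4783
  (v1,v7,v3) [-+-] → (-0.1894, -0.208258, 1.775)–(-0.1894, 1.27, 1.775)  len=1.4783
  (v5,v1,v4) [+-+] → (-0.1894, -1.27, 1.775)–(-0.1894, -1.27, 0.291069)  len=1.4839
  (v5,v7,v1) [++-] → (-0.1894, -0.208258, 1.775)–(-0.1894, -1.27, 1.775)  len=1.0617
  (v3,v7,v2) [-+-] → (-0.1894, 1.27, 1.775)–(-0.1894, 1.27, -0.291069)  len=2.0661
  (v6,v4,v2) [++-] → (-0.1894, 0.208258, -1.775)–(-0.1894, 1.27, -1.775)  len=1.0617
  (v2,v7,v6) [-++] → (-0.1894, 1.27, -0.291069)–(-0.1894, 1.27, -1.775)  len=1.4839

Chained into 1 loop(s):
  loop 1: 8 segments, perimeter = 12.1800
Total perimeter = 12.180


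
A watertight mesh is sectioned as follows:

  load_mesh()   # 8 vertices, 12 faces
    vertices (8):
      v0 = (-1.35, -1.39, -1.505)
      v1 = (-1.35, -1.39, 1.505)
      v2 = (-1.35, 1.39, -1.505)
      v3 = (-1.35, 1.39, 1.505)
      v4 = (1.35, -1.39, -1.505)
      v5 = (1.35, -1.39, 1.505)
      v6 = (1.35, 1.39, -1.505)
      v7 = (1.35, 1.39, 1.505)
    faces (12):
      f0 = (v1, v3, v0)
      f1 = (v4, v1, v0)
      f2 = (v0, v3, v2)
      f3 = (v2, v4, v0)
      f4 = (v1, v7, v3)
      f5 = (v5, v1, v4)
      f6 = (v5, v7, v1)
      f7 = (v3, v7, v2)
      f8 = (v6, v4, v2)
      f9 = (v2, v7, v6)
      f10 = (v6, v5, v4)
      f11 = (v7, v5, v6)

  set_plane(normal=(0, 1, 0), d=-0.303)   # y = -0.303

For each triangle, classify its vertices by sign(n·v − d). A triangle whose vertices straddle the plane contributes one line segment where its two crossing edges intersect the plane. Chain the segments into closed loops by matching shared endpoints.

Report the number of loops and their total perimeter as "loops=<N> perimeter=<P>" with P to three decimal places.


Straddling triangles (8 of 12):
  (v1,v3,v0) [-+-] → (-1.35, -0.303, 1.505)–(-1.35, -0.303, -0.328068)  len=1.8331
  (v0,v3,v2) [-++] → (-1.35, -0.303, -0.328068)–(-1.35, -0.303, -1.505)  len=1.1769
  (v2,v4,v0) [+--] → (0.294281, -0.303, -1.505)–(-1.35, -0.303, -1.505)  len=1.6443
  (v1,v7,v3) [-++] → (-0.294281, -0.303, 1.505)–(-1.35, -0.303, 1.505)  len=1.0557
  (v5,v7,v1) [-+-] → (1.35, -0.303, 1.505)–(-0.294281, -0.303, 1.505)  len=1.6443
  (v6,v4,v2) [+-+] → (1.35, -0.303, -1.505)–(0.294281, -0.303, -1.505)  len=1.0557
  (v6,v5,v4) [+--] → (1.35, -0.303, 0.328068)–(1.35, -0.303, -1.505)  len=1.8331
  (v7,v5,v6) [+-+] → (1.35, -0.303, 1.505)–(1.35, -0.303, 0.328068)  len=1.1769

Chained into 1 loop(s):
  loop 1: 8 segments, perimeter = 11.4200
Total perimeter = 11.420

loops=1 perimeter=11.420


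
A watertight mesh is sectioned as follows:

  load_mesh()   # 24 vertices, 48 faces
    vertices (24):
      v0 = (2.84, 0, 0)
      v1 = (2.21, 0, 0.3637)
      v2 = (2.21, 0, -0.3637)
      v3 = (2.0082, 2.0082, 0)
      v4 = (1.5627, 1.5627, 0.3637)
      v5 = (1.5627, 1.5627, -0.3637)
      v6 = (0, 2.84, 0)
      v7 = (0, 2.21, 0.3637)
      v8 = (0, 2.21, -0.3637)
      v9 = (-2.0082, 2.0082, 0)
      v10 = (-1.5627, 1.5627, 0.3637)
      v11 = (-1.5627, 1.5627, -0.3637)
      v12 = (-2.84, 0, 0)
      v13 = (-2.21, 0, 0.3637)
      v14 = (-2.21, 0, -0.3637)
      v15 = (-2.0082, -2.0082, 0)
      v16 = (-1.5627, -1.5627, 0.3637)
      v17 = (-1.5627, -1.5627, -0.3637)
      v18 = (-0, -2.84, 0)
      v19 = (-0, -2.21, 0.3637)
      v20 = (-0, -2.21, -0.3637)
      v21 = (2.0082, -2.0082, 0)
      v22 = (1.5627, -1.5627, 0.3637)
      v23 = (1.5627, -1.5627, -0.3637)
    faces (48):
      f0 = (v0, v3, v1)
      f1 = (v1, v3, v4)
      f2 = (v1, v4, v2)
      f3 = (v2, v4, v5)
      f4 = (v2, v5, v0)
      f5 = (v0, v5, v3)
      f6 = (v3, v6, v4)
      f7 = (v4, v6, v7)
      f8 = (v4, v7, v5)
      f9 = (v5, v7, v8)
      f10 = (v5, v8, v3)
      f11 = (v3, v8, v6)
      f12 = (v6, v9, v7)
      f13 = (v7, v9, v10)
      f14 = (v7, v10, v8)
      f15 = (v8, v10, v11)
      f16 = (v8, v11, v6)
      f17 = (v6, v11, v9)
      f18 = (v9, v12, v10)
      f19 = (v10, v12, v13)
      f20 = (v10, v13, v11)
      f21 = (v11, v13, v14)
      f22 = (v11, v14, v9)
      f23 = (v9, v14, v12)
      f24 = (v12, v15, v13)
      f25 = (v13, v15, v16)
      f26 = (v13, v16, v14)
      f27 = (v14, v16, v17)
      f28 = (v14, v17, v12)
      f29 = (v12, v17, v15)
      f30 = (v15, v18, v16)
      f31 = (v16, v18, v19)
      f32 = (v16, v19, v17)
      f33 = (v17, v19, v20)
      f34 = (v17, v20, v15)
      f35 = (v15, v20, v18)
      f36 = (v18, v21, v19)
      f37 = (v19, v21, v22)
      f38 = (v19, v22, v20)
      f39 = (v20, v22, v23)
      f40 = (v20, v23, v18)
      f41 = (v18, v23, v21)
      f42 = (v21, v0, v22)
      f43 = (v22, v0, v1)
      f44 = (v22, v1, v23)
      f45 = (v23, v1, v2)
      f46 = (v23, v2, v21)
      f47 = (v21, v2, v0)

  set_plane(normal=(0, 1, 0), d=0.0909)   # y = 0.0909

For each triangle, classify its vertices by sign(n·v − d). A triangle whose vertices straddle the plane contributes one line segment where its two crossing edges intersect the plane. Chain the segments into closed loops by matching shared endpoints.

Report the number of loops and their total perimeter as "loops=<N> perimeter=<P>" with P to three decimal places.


Straddling triangles (12 of 48):
  (v0,v3,v1) [-+-] → (2.80235, 0.0909, 0)–(2.20087, 0.0909, 0.347237)  len=0.6945
  (v1,v3,v4) [-++] → (2.20087, 0.0909, 0.347237)–(2.17235, 0.0909, 0.3637)  len=0.0329
  (v1,v4,v2) [-+-] → (2.17235, 0.0909, 0.3637)–(2.17235, 0.0909, -0.321388)  len=0.6851
  (v2,v4,v5) [-++] → (2.17235, 0.0909, -0.321388)–(2.17235, 0.0909, -0.3637)  len=0.0423
  (v2,v5,v0) [-+-] → (2.17235, 0.0909, -0.3637)–(2.7657, 0.0909, -0.0211559)  len=0.6851
  (v0,v5,v3) [-++] → (2.7657, 0.0909, -0.0211559)–(2.80235, 0.0909, 0)  len=0.0423
  (v9,v12,v10) [+-+] → (-2.80235, 0.0909, 0)–(-2.7657, 0.0909, 0.0211559)  len=0.0423
  (v10,v12,v13) [+--] → (-2.7657, 0.0909, 0.0211559)–(-2.17235, 0.0909, 0.3637)  len=0.6851
  (v10,v13,v11) [+-+] → (-2.17235, 0.0909, 0.3637)–(-2.17235, 0.0909, 0.321388)  len=0.0423
  (v11,v13,v14) [+--] → (-2.17235, 0.0909, 0.321388)–(-2.17235, 0.0909, -0.3637)  len=0.6851
  (v11,v14,v9) [+-+] → (-2.17235, 0.0909, -0.3637)–(-2.20087, 0.0909, -0.347237)  len=0.0329
  (v9,v14,v12) [+--] → (-2.20087, 0.0909, -0.347237)–(-2.80235, 0.0909, 0)  len=0.6945

Chained into 2 loop(s):
  loop 1: 6 segments, perimeter = 2.1823
  loop 2: 6 segments, perimeter = 2.1823
Total perimeter = 4.365

loops=2 perimeter=4.365


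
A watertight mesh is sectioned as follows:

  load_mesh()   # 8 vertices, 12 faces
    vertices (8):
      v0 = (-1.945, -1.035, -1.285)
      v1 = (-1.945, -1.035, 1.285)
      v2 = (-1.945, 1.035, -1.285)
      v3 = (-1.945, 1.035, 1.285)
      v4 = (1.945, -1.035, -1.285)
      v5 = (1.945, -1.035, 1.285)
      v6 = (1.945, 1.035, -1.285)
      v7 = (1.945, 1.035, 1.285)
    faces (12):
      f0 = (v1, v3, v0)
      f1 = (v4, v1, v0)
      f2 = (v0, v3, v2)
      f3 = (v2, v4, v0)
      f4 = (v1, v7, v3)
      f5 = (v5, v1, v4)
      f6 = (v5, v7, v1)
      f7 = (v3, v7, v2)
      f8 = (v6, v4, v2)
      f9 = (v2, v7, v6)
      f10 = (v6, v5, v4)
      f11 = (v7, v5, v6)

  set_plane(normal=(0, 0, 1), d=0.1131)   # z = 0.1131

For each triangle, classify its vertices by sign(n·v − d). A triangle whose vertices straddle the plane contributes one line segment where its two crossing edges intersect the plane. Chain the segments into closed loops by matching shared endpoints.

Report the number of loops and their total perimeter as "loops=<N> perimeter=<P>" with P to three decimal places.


loops=1 perimeter=11.920

Straddling triangles (8 of 12):
  (v1,v3,v0) [++-] → (-1.945, 0.0910961, 0.1131)–(-1.945, -1.035, 0.1131)  len=1.1261
  (v4,v1,v0) [-+-] → (-0.17119, -1.035, 0.1131)–(-1.945, -1.035, 0.1131)  len=1.7738
  (v0,v3,v2) [-+-] → (-1.945, 0.0910961, 0.1131)–(-1.945, 1.035, 0.1131)  len=0.9439
  (v5,v1,v4) [++-] → (-0.17119, -1.035, 0.1131)–(1.945, -1.035, 0.1131)  len=2.1162
  (v3,v7,v2) [++-] → (0.17119, 1.035, 0.1131)–(-1.945, 1.035, 0.1131)  len=2.1162
  (v2,v7,v6) [-+-] → (0.17119, 1.035, 0.1131)–(1.945, 1.035, 0.1131)  len=1.7738
  (v6,v5,v4) [-+-] → (1.945, -0.0910961, 0.1131)–(1.945, -1.035, 0.1131)  len=0.9439
  (v7,v5,v6) [++-] → (1.945, -0.0910961, 0.1131)–(1.945, 1.035, 0.1131)  len=1.1261

Chained into 1 loop(s):
  loop 1: 8 segments, perimeter = 11.9200
Total perimeter = 11.920


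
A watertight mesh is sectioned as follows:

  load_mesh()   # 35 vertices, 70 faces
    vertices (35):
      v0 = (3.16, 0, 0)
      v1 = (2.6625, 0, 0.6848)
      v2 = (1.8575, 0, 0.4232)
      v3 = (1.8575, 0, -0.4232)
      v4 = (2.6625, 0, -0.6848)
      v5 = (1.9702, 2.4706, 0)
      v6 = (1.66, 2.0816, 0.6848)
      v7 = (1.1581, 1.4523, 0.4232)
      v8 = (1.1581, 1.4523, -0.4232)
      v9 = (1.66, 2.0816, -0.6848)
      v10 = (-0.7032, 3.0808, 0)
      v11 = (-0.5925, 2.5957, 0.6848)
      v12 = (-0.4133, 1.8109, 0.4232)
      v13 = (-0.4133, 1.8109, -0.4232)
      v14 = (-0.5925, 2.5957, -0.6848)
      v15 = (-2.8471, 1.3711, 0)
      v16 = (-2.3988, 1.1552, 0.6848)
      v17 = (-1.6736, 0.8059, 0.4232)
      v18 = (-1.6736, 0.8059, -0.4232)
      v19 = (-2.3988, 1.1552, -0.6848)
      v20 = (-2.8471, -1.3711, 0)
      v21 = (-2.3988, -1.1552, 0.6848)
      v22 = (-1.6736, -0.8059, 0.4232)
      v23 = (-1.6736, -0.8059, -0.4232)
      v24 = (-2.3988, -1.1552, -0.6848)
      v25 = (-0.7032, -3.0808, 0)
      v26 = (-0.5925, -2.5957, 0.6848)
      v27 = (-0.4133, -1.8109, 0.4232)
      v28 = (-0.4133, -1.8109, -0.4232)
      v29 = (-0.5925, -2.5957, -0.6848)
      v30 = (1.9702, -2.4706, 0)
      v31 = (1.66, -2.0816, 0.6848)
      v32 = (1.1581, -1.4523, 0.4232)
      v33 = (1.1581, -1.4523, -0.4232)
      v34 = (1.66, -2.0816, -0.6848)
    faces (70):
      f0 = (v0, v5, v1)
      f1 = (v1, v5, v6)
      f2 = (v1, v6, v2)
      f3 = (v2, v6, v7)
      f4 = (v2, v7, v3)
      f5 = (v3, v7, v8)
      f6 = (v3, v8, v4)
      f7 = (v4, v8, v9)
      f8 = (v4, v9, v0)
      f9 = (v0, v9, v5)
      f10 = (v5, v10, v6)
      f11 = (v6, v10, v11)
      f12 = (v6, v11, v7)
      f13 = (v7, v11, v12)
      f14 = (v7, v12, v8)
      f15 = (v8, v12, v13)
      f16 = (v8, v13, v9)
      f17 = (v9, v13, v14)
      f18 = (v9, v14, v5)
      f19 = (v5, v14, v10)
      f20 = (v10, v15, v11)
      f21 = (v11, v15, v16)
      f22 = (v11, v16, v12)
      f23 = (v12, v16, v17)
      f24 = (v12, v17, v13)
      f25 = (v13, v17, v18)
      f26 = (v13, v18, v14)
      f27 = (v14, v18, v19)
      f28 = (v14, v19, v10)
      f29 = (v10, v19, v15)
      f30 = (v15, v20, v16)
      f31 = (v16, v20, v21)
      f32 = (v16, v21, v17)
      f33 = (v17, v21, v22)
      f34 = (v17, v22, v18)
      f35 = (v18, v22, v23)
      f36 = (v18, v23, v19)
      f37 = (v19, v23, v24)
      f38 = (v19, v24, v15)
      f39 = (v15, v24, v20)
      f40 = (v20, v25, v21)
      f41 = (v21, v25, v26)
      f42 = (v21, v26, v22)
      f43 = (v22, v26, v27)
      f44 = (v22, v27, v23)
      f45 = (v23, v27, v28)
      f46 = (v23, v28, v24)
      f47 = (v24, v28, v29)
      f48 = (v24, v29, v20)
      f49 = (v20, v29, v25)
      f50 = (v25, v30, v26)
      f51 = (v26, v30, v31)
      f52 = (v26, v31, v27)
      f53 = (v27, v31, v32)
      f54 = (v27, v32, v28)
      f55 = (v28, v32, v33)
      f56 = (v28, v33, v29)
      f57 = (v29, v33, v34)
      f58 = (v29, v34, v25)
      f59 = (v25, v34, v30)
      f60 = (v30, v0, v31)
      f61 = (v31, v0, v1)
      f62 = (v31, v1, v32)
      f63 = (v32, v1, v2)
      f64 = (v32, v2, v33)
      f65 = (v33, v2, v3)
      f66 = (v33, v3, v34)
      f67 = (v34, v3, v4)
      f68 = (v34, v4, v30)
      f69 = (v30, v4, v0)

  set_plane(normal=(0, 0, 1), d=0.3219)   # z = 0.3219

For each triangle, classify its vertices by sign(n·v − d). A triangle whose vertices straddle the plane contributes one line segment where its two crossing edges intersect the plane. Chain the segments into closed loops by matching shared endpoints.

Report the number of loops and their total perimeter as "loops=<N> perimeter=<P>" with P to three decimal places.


Straddling triangles (28 of 70):
  (v0,v5,v1) [--+] → (2.29563, 1.30926, 0.3219)–(2.92614, 0, 0.3219)  len=1.4532
  (v1,v5,v6) [+-+] → (2.29563, 1.30926, 0.3219)–(1.82439, 2.28775, 0.3219)  len=1.0860
  (v2,v7,v3) [++-] → (1.24181, 1.27848, 0.3219)–(1.8575, 0, 0.3219)  len=1.4190
  (v3,v7,v8) [-+-] → (1.24181, 1.27848, 0.3219)–(1.1581, 1.4523, 0.3219)  len=0.1929
  (v5,v10,v6) [--+] → (0.407656, 2.61111, 0.3219)–(1.82439, 2.28775, 0.3219)  len=1.4532
  (v6,v10,v11) [+-+] → (0.407656, 2.61111, 0.3219)–(-0.651164, 2.85277, 0.3219)  len=1.0860
  (v7,v12,v8) [++-] → (-0.22523, 1.76798, 0.3219)–(1.1581, 1.4523, 0.3219)  len=1.4189
  (v8,v12,v13) [-+-] → (-0.22523, 1.76798, 0.3219)–(-0.4133, 1.8109, 0.3219)  len=0.1929
  (v10,v15,v11) [--+] → (-1.78729, 1.94674, 0.3219)–(-0.651164, 2.85277, 0.3219)  len=1.4532
  (v11,v15,v16) [+-+] → (-1.78729, 1.94674, 0.3219)–(-2.63637, 1.26961, 0.3219)  len=1.0860
  (v12,v17,v13) [++-] → (-1.52276, 0.926182, 0.3219)–(-0.4133, 1.8109, 0.3219)  len=1.4190
  (v13,v17,v18) [-+-] → (-1.52276, 0.926182, 0.3219)–(-1.6736, 0.8059, 0.3219)  len=0.1929
  (v15,v20,v16) [--+] → (-2.63637, -0.183577, 0.3219)–(-2.63637, 1.26961, 0.3219)  len=1.4532
  (v16,v20,v21) [+-+] → (-2.63637, -0.183577, 0.3219)–(-2.63637, -1.26961, 0.3219)  len=1.0860
  (v17,v22,v18) [++-] → (-1.6736, -0.612994, 0.3219)–(-1.6736, 0.8059, 0.3219)  len=1.4189
  (v18,v22,v23) [-+-] → (-1.6736, -0.612994, 0.3219)–(-1.6736, -0.8059, 0.3219)  len=0.1929
  (v20,v25,v21) [--+] → (-1.50024, -2.17564, 0.3219)–(-2.63637, -1.26961, 0.3219)  len=1.4532
  (v21,v25,v26) [+-+] → (-1.50024, -2.17564, 0.3219)–(-0.651164, -2.85277, 0.3219)  len=1.0860
  (v22,v27,v23) [++-] → (-0.564137, -1.69062, 0.3219)–(-1.6736, -0.8059, 0.3219)  len=1.4190
  (v23,v27,v28) [-+-] → (-0.564137, -1.69062, 0.3219)–(-0.4133, -1.8109, 0.3219)  len=0.1929
  (v25,v30,v26) [--+] → (0.765566, -2.52941, 0.3219)–(-0.651164, -2.85277, 0.3219)  len=1.4532
  (v26,v30,v31) [+-+] → (0.765566, -2.52941, 0.3219)–(1.82439, -2.28775, 0.3219)  len=1.0860
  (v27,v32,v28) [++-] → (0.97003, -1.49522, 0.3219)–(-0.4133, -1.8109, 0.3219)  len=1.4189
  (v28,v32,v33) [-+-] → (0.97003, -1.49522, 0.3219)–(1.1581, -1.4523, 0.3219)  len=0.1929
  (v30,v0,v31) [--+] → (2.4549, -0.978486, 0.3219)–(1.82439, -2.28775, 0.3219)  len=1.4532
  (v31,v0,v1) [+-+] → (2.4549, -0.978486, 0.3219)–(2.92614, 0, 0.3219)  len=1.0860
  (v32,v2,v33) [++-] → (1.77379, -0.173816, 0.3219)–(1.1581, -1.4523, 0.3219)  len=1.4190
  (v33,v2,v3) [-+-] → (1.77379, -0.173816, 0.3219)–(1.8575, 0, 0.3219)  len=0.1929

Chained into 2 loop(s):
  loop 1: 14 segments, perimeter = 17.7745
  loop 2: 14 segments, perimeter = 11.2832
Total perimeter = 29.058

loops=2 perimeter=29.058


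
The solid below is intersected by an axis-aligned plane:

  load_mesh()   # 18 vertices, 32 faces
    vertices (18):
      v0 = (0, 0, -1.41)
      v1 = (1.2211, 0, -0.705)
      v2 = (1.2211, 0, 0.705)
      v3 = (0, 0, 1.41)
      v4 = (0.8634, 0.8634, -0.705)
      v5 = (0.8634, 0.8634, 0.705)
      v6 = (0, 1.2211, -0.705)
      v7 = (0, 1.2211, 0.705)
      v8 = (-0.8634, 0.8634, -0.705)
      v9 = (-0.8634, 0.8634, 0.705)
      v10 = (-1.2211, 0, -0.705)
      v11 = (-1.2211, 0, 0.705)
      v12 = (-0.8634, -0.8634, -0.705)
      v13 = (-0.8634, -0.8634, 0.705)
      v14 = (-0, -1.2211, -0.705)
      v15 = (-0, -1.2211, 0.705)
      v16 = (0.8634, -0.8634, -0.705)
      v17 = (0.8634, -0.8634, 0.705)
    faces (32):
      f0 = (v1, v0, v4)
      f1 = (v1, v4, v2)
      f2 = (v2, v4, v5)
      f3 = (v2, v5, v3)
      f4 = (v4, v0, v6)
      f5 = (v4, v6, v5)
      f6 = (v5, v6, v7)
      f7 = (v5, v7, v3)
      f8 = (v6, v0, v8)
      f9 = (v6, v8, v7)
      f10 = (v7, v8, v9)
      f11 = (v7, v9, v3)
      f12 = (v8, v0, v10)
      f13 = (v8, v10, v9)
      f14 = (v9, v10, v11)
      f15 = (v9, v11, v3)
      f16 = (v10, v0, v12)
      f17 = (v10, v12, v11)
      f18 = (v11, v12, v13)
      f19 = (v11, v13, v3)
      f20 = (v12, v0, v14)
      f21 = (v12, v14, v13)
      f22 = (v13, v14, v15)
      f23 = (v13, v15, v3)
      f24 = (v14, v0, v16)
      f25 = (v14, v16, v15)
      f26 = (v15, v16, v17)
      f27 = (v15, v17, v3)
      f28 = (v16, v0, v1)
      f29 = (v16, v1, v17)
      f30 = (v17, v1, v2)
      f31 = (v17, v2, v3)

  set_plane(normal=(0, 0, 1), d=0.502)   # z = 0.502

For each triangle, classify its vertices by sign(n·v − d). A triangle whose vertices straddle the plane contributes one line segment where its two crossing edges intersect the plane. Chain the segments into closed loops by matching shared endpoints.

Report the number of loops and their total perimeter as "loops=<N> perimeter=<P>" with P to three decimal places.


Straddling triangles (16 of 32):
  (v1,v4,v2) [--+] → (1.1696, 0.124305, 0.502)–(1.2211, 0, 0.502)  len=0.1346
  (v2,v4,v5) [+-+] → (1.1696, 0.124305, 0.502)–(0.8634, 0.8634, 0.502)  len=0.8000
  (v4,v6,v5) [--+] → (0.739095, 0.914899, 0.502)–(0.8634, 0.8634, 0.502)  len=0.1346
  (v5,v6,v7) [+-+] → (0.739095, 0.914899, 0.502)–(0, 1.2211, 0.502)  len=0.8000
  (v6,v8,v7) [--+] → (-0.124305, 1.1696, 0.502)–(0, 1.2211, 0.502)  len=0.1346
  (v7,v8,v9) [+-+] → (-0.124305, 1.1696, 0.502)–(-0.8634, 0.8634, 0.502)  len=0.8000
  (v8,v10,v9) [--+] → (-0.914899, 0.739095, 0.502)–(-0.8634, 0.8634, 0.502)  len=0.1346
  (v9,v10,v11) [+-+] → (-0.914899, 0.739095, 0.502)–(-1.2211, 0, 0.502)  len=0.8000
  (v10,v12,v11) [--+] → (-1.1696, -0.124305, 0.502)–(-1.2211, 0, 0.502)  len=0.1346
  (v11,v12,v13) [+-+] → (-1.1696, -0.124305, 0.502)–(-0.8634, -0.8634, 0.502)  len=0.8000
  (v12,v14,v13) [--+] → (-0.739095, -0.914899, 0.502)–(-0.8634, -0.8634, 0.502)  len=0.1346
  (v13,v14,v15) [+-+] → (-0.739095, -0.914899, 0.502)–(0, -1.2211, 0.502)  len=0.8000
  (v14,v16,v15) [--+] → (0.124305, -1.1696, 0.502)–(0, -1.2211, 0.502)  len=0.1346
  (v15,v16,v17) [+-+] → (0.124305, -1.1696, 0.502)–(0.8634, -0.8634, 0.502)  len=0.8000
  (v16,v1,v17) [--+] → (0.914899, -0.739095, 0.502)–(0.8634, -0.8634, 0.502)  len=0.1346
  (v17,v1,v2) [+-+] → (0.914899, -0.739095, 0.502)–(1.2211, 0, 0.502)  len=0.8000

Chained into 1 loop(s):
  loop 1: 16 segments, perimeter = 7.4765
Total perimeter = 7.477

loops=1 perimeter=7.477


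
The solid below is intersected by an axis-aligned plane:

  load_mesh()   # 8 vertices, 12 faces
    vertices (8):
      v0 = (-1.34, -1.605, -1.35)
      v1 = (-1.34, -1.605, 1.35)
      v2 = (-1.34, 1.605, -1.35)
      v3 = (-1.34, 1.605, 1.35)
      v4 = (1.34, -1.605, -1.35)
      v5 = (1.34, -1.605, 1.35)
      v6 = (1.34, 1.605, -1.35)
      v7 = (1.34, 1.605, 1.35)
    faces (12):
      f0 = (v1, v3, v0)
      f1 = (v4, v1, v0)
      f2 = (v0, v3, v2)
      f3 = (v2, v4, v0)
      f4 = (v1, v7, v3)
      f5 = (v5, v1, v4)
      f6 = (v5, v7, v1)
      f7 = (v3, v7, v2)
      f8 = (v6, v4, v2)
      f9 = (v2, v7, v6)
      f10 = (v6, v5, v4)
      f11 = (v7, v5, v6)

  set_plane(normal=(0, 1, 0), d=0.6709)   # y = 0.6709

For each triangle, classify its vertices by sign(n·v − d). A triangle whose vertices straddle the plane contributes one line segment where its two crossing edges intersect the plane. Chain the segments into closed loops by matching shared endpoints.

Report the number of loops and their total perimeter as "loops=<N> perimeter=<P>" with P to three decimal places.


Straddling triangles (8 of 12):
  (v1,v3,v0) [-+-] → (-1.34, 0.6709, 1.35)–(-1.34, 0.6709, 0.564308)  len=0.7857
  (v0,v3,v2) [-++] → (-1.34, 0.6709, 0.564308)–(-1.34, 0.6709, -1.35)  len=1.9143
  (v2,v4,v0) [+--] → (-0.560128, 0.6709, -1.35)–(-1.34, 0.6709, -1.35)  len=0.7799
  (v1,v7,v3) [-++] → (0.560128, 0.6709, 1.35)–(-1.34, 0.6709, 1.35)  len=1.9001
  (v5,v7,v1) [-+-] → (1.34, 0.6709, 1.35)–(0.560128, 0.6709, 1.35)  len=0.7799
  (v6,v4,v2) [+-+] → (1.34, 0.6709, -1.35)–(-0.560128, 0.6709, -1.35)  len=1.9001
  (v6,v5,v4) [+--] → (1.34, 0.6709, -0.564308)–(1.34, 0.6709, -1.35)  len=0.7857
  (v7,v5,v6) [+-+] → (1.34, 0.6709, 1.35)–(1.34, 0.6709, -0.564308)  len=1.9143

Chained into 1 loop(s):
  loop 1: 8 segments, perimeter = 10.7600
Total perimeter = 10.760

loops=1 perimeter=10.760


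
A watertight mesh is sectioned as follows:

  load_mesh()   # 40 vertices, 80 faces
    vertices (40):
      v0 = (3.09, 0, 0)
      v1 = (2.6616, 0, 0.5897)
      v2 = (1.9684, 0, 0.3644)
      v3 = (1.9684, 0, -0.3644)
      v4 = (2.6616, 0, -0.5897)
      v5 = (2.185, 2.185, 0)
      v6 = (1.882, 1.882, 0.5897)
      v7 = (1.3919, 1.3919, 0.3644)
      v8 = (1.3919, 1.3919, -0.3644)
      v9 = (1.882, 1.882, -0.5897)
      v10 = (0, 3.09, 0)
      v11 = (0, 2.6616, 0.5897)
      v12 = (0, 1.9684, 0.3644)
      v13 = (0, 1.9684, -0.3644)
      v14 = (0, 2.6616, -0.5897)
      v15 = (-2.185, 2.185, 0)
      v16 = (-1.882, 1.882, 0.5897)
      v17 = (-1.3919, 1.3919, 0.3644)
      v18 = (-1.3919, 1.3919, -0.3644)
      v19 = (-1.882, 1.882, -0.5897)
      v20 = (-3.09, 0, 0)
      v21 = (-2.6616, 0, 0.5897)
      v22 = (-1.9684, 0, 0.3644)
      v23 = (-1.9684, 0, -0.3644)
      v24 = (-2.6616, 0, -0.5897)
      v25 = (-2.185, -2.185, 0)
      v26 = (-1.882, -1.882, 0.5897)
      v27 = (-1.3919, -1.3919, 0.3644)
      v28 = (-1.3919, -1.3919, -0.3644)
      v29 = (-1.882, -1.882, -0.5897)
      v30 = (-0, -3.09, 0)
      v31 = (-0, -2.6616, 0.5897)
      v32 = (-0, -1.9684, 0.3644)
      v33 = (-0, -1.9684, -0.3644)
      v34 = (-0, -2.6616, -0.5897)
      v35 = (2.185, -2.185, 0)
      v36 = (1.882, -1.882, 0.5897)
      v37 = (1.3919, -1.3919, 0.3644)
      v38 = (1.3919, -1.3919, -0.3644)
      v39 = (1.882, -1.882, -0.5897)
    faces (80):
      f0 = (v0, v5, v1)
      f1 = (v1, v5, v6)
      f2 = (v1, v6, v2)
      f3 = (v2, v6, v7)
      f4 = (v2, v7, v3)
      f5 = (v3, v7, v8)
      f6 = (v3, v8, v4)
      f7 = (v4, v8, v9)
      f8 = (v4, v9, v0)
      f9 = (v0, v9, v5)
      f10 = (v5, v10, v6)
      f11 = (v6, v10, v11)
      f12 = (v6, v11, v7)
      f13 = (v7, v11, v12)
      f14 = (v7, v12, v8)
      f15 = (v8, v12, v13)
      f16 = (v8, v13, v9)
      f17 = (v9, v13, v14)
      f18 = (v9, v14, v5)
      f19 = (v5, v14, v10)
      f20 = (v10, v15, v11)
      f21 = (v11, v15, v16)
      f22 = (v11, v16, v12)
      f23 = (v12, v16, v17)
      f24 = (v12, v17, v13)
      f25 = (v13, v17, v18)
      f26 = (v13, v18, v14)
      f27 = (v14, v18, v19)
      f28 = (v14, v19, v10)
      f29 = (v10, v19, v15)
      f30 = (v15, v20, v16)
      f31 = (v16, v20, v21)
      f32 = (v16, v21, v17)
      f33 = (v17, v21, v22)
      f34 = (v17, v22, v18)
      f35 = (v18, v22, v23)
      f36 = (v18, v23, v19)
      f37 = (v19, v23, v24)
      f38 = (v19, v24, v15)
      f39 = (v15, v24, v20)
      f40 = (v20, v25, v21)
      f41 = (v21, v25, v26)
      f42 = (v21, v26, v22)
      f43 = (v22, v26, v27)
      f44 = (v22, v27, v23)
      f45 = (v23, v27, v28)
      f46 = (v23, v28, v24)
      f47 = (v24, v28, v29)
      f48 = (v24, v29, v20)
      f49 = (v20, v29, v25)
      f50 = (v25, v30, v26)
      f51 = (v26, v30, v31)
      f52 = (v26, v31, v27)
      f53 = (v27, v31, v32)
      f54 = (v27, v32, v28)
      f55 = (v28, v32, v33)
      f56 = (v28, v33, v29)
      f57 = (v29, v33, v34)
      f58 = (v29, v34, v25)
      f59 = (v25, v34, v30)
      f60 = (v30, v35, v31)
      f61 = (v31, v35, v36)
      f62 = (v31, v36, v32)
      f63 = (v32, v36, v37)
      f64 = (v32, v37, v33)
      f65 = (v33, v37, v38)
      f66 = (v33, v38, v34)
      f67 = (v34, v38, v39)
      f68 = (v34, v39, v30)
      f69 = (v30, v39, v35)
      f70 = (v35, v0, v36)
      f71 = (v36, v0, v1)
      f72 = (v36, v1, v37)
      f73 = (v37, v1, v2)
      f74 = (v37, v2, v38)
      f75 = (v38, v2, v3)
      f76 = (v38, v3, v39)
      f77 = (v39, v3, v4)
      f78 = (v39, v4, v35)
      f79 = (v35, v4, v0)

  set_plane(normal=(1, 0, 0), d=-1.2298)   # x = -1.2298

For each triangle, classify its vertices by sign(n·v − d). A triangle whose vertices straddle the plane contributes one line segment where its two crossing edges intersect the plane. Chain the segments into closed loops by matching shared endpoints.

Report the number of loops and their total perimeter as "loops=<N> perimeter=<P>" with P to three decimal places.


Straddling triangles (20 of 80):
  (v10,v15,v11) [+-+] → (-1.2298, 2.58063, 0)–(-1.2298, 2.39335, 0.257795)  len=0.3186
  (v11,v15,v16) [+--] → (-1.2298, 2.39335, 0.257795)–(-1.2298, 2.15217, 0.5897)  len=0.4103
  (v11,v16,v12) [+-+] → (-1.2298, 2.15217, 0.5897)–(-1.2298, 1.91194, 0.511623)  len=0.2526
  (v12,v16,v17) [+--] → (-1.2298, 1.91194, 0.511623)–(-1.2298, 1.45904, 0.3644)  len=0.4762
  (v12,v17,v13) [+-+] → (-1.2298, 1.45904, 0.3644)–(-1.2298, 1.45904, 0.279524)  len=0.0849
  (v13,v17,v18) [+--] → (-1.2298, 1.45904, 0.279524)–(-1.2298, 1.45904, -0.3644)  len=0.6439
  (v13,v18,v14) [+-+] → (-1.2298, 1.45904, -0.3644)–(-1.2298, 1.53977, -0.390638)  len=0.0849
  (v14,v18,v19) [+--] → (-1.2298, 1.53977, -0.390638)–(-1.2298, 2.15217, -0.5897)  len=0.6439
  (v14,v19,v10) [+-+] → (-1.2298, 2.15217, -0.5897)–(-1.2298, 2.30063, -0.385342)  len=0.2526
  (v10,v19,v15) [+--] → (-1.2298, 2.30063, -0.385342)–(-1.2298, 2.58063, 0)  len=0.4763
  (v25,v30,v26) [-+-] → (-1.2298, -2.58063, 0)–(-1.2298, -2.30063, 0.385342)  len=0.4763
  (v26,v30,v31) [-++] → (-1.2298, -2.30063, 0.385342)–(-1.2298, -2.15217, 0.5897)  len=0.2526
  (v26,v31,v27) [-+-] → (-1.2298, -2.15217, 0.5897)–(-1.2298, -1.53977, 0.390638)  len=0.6439
  (v27,v31,v32) [-++] → (-1.2298, -1.53977, 0.390638)–(-1.2298, -1.45904, 0.3644)  len=0.0849
  (v27,v32,v28) [-+-] → (-1.2298, -1.45904, 0.3644)–(-1.2298, -1.45904, -0.279524)  len=0.6439
  (v28,v32,v33) [-++] → (-1.2298, -1.45904, -0.279524)–(-1.2298, -1.45904, -0.3644)  len=0.0849
  (v28,v33,v29) [-+-] → (-1.2298, -1.45904, -0.3644)–(-1.2298, -1.91194, -0.511623)  len=0.4762
  (v29,v33,v34) [-++] → (-1.2298, -1.91194, -0.511623)–(-1.2298, -2.15217, -0.5897)  len=0.2526
  (v29,v34,v25) [-+-] → (-1.2298, -2.15217, -0.5897)–(-1.2298, -2.39335, -0.257795)  len=0.4103
  (v25,v34,v30) [-++] → (-1.2298, -2.39335, -0.257795)–(-1.2298, -2.58063, 0)  len=0.3186

Chained into 2 loop(s):
  loop 1: 10 segments, perimeter = 3.6443
  loop 2: 10 segments, perimeter = 3.6443
Total perimeter = 7.289

loops=2 perimeter=7.289


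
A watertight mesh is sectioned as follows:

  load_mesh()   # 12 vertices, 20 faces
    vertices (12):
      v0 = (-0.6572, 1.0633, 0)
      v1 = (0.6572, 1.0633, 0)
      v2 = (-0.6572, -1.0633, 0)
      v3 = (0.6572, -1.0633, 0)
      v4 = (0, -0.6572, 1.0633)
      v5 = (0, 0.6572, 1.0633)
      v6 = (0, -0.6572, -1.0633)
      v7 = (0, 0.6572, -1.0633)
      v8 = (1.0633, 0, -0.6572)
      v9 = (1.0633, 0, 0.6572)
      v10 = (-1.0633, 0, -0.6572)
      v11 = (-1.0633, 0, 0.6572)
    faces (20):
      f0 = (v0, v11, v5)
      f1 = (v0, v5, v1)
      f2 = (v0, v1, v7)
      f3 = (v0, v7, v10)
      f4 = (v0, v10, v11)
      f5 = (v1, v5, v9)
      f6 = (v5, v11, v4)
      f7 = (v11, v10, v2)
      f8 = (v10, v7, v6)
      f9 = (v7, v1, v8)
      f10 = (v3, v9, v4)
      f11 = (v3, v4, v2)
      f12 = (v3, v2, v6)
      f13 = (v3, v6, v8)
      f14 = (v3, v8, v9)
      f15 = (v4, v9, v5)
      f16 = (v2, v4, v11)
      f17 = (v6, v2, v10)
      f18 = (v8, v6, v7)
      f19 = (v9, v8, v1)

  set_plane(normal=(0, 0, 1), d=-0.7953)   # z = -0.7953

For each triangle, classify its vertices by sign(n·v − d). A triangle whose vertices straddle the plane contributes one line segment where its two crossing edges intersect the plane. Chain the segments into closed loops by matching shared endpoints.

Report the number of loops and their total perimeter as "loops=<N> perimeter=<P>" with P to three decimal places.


Straddling triangles (8 of 20):
  (v0,v1,v7) [++-] → (0.165644, 0.759556, -0.7953)–(-0.165644, 0.759556, -0.7953)  len=0.3313
  (v0,v7,v10) [+-+] → (-0.165644, 0.759556, -0.7953)–(-0.70171, 0.22349, -0.7953)  len=0.7581
  (v10,v7,v6) [+--] → (-0.70171, 0.22349, -0.7953)–(-0.70171, -0.22349, -0.7953)  len=0.4470
  (v7,v1,v8) [-++] → (0.165644, 0.759556, -0.7953)–(0.70171, 0.22349, -0.7953)  len=0.7581
  (v3,v2,v6) [++-] → (-0.165644, -0.759556, -0.7953)–(0.165644, -0.759556, -0.7953)  len=0.3313
  (v3,v6,v8) [+-+] → (0.165644, -0.759556, -0.7953)–(0.70171, -0.22349, -0.7953)  len=0.7581
  (v6,v2,v10) [-++] → (-0.165644, -0.759556, -0.7953)–(-0.70171, -0.22349, -0.7953)  len=0.7581
  (v8,v6,v7) [+--] → (0.70171, -0.22349, -0.7953)–(0.70171, 0.22349, -0.7953)  len=0.4470

Chained into 1 loop(s):
  loop 1: 8 segments, perimeter = 4.5890
Total perimeter = 4.589

loops=1 perimeter=4.589
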